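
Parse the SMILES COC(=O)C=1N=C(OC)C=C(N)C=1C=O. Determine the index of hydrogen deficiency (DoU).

Molecular formula: C9H10N2O4.
DoU = (2C + 2 + N − H − X) / 2, where X is the halogen count and O/S are ignored.
    = (2·9 + 2 + 2 − 10 − 0) / 2 = 12 / 2 = 6.

6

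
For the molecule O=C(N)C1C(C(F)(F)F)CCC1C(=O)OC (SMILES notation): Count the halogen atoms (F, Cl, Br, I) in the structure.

Halogen atoms appear at heavy-atom positions 7, 8, 9 (3×F).
Other groups present: 1 amide, 1 ester.
Halogen count: 3.

3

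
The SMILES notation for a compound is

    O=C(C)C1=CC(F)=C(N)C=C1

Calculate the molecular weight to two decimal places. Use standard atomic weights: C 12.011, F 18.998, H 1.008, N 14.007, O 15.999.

153.16 g/mol

First, the molecular formula is C8H8FNO (counting implicit H from valence).
  C: 8 × 12.011 = 96.088
  F: 1 × 18.998 = 18.998
  H: 8 × 1.008 = 8.064
  N: 1 × 14.007 = 14.007
  O: 1 × 15.999 = 15.999
Sum: 8×12.011 + 1×18.998 + 8×1.008 + 1×14.007 + 1×15.999 = 153.156 → 153.16 g/mol.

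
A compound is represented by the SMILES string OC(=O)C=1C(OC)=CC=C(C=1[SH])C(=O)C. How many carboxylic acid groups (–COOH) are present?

1

The carboxylic acid motif appears at heavy-atom position 2 in the SMILES.
Other groups present: 1 ether, 1 ketone, 1 thiol.
Carboxylic acid count: 1.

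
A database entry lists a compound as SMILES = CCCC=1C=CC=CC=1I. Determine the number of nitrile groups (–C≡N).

Scan the SMILES for the nitrile motif — none present.

0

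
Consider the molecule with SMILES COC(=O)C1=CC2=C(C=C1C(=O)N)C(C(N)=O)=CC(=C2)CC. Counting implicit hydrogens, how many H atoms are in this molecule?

16

Walk through each heavy atom and fill implicit hydrogens from standard valence (C 4, N 3, O 2, S 2, halogen 1):
  atom 1: C, bond orders sum to 1 (valence 4) → 3 H
  atom 2: O, bond orders sum to 2 (valence 2) → 0 H
  atom 3: C, bond orders sum to 4 (valence 4) → 0 H
  atom 4: O, bond orders sum to 2 (valence 2) → 0 H
  atom 5: C, bond orders sum to 4 (valence 4) → 0 H
  atom 6: C, bond orders sum to 3 (valence 4) → 1 H
  atom 7: C, bond orders sum to 4 (valence 4) → 0 H
  atom 8: C, bond orders sum to 4 (valence 4) → 0 H
  atom 9: C, bond orders sum to 3 (valence 4) → 1 H
  atom 10: C, bond orders sum to 4 (valence 4) → 0 H
  atom 11: C, bond orders sum to 4 (valence 4) → 0 H
  atom 12: O, bond orders sum to 2 (valence 2) → 0 H
  atom 13: N, bond orders sum to 1 (valence 3) → 2 H
  atom 14: C, bond orders sum to 4 (valence 4) → 0 H
  atom 15: C, bond orders sum to 4 (valence 4) → 0 H
  atom 16: N, bond orders sum to 1 (valence 3) → 2 H
  atom 17: O, bond orders sum to 2 (valence 2) → 0 H
  atom 18: C, bond orders sum to 3 (valence 4) → 1 H
  atom 19: C, bond orders sum to 4 (valence 4) → 0 H
  atom 20: C, bond orders sum to 3 (valence 4) → 1 H
  atom 21: C, bond orders sum to 2 (valence 4) → 2 H
  atom 22: C, bond orders sum to 1 (valence 4) → 3 H
Total hydrogens: 16.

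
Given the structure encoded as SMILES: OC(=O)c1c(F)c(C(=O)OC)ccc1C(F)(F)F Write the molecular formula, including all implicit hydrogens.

C10H6F4O4

Walk through each heavy atom and fill implicit hydrogens from standard valence (C 4, N 3, O 2, S 2, halogen 1); for lowercase aromatic atoms, an aromatic c carries 1 H when it has two neighbours and 0 H with three, and aromatic n carries 0 H:
  atom 1: O, bond orders sum to 1 (valence 2) → 1 H
  atom 2: C, bond orders sum to 4 (valence 4) → 0 H
  atom 3: O, bond orders sum to 2 (valence 2) → 0 H
  atom 4: aromatic c, 3 neighbours → 0 H
  atom 5: aromatic c, 3 neighbours → 0 H
  atom 6: F (halogen, monovalent) → 0 H
  atom 7: aromatic c, 3 neighbours → 0 H
  atom 8: C, bond orders sum to 4 (valence 4) → 0 H
  atom 9: O, bond orders sum to 2 (valence 2) → 0 H
  atom 10: O, bond orders sum to 2 (valence 2) → 0 H
  atom 11: C, bond orders sum to 1 (valence 4) → 3 H
  atom 12: aromatic c, 2 neighbours → 1 H
  atom 13: aromatic c, 2 neighbours → 1 H
  atom 14: aromatic c, 3 neighbours → 0 H
  atom 15: C, bond orders sum to 4 (valence 4) → 0 H
  atom 16: F (halogen, monovalent) → 0 H
  atom 17: F (halogen, monovalent) → 0 H
  atom 18: F (halogen, monovalent) → 0 H
Totals → C:10, H:6, F:4, O:4.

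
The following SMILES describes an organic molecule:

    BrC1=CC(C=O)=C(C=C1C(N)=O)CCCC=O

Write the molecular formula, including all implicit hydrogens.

C12H12BrNO3

Walk through each heavy atom and fill implicit hydrogens from standard valence (C 4, N 3, O 2, S 2, halogen 1):
  atom 1: Br (halogen, monovalent) → 0 H
  atom 2: C, bond orders sum to 4 (valence 4) → 0 H
  atom 3: C, bond orders sum to 3 (valence 4) → 1 H
  atom 4: C, bond orders sum to 4 (valence 4) → 0 H
  atom 5: C, bond orders sum to 3 (valence 4) → 1 H
  atom 6: O, bond orders sum to 2 (valence 2) → 0 H
  atom 7: C, bond orders sum to 4 (valence 4) → 0 H
  atom 8: C, bond orders sum to 3 (valence 4) → 1 H
  atom 9: C, bond orders sum to 4 (valence 4) → 0 H
  atom 10: C, bond orders sum to 4 (valence 4) → 0 H
  atom 11: N, bond orders sum to 1 (valence 3) → 2 H
  atom 12: O, bond orders sum to 2 (valence 2) → 0 H
  atom 13: C, bond orders sum to 2 (valence 4) → 2 H
  atom 14: C, bond orders sum to 2 (valence 4) → 2 H
  atom 15: C, bond orders sum to 2 (valence 4) → 2 H
  atom 16: C, bond orders sum to 3 (valence 4) → 1 H
  atom 17: O, bond orders sum to 2 (valence 2) → 0 H
Totals → C:12, H:12, Br:1, N:1, O:3.
In Hill order: C12H12BrNO3.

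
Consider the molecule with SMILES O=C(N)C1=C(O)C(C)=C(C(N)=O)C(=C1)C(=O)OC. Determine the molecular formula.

Walk through each heavy atom and fill implicit hydrogens from standard valence (C 4, N 3, O 2, S 2, halogen 1):
  atom 1: O, bond orders sum to 2 (valence 2) → 0 H
  atom 2: C, bond orders sum to 4 (valence 4) → 0 H
  atom 3: N, bond orders sum to 1 (valence 3) → 2 H
  atom 4: C, bond orders sum to 4 (valence 4) → 0 H
  atom 5: C, bond orders sum to 4 (valence 4) → 0 H
  atom 6: O, bond orders sum to 1 (valence 2) → 1 H
  atom 7: C, bond orders sum to 4 (valence 4) → 0 H
  atom 8: C, bond orders sum to 1 (valence 4) → 3 H
  atom 9: C, bond orders sum to 4 (valence 4) → 0 H
  atom 10: C, bond orders sum to 4 (valence 4) → 0 H
  atom 11: N, bond orders sum to 1 (valence 3) → 2 H
  atom 12: O, bond orders sum to 2 (valence 2) → 0 H
  atom 13: C, bond orders sum to 4 (valence 4) → 0 H
  atom 14: C, bond orders sum to 3 (valence 4) → 1 H
  atom 15: C, bond orders sum to 4 (valence 4) → 0 H
  atom 16: O, bond orders sum to 2 (valence 2) → 0 H
  atom 17: O, bond orders sum to 2 (valence 2) → 0 H
  atom 18: C, bond orders sum to 1 (valence 4) → 3 H
Totals → C:11, H:12, N:2, O:5.

C11H12N2O5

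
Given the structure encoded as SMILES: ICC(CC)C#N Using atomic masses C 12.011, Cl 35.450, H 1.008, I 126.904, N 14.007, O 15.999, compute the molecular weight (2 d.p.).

First, the molecular formula is C5H8IN (counting implicit H from valence).
  C: 5 × 12.011 = 60.055
  H: 8 × 1.008 = 8.064
  I: 1 × 126.904 = 126.904
  N: 1 × 14.007 = 14.007
Sum: 5×12.011 + 8×1.008 + 1×126.904 + 1×14.007 = 209.030 → 209.03 g/mol.

209.03 g/mol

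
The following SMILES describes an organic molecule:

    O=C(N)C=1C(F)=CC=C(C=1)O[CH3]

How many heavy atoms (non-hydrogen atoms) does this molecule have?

Every atom symbol written in the SMILES (organic subset) is one heavy atom; implicit H are not written.
Heavy atoms by element → C:8, F:1, N:1, O:2.
Total: 12.

12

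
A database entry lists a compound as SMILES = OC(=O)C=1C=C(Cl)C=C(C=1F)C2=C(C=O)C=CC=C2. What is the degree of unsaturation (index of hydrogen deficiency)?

Degree of unsaturation = (number of rings) + (number of π bonds).
Ring closures in the SMILES: 2.
π bonds: 8 double bonds (each 1 DoU) → 8 DoU from unsaturation.
Total DoU = 2 + 8 = 10.

10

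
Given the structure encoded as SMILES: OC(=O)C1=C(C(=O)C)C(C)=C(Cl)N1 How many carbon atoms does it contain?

8

Count every carbon token in the SMILES (each C, including those in ring-closure positions and inside branches).
Carbon count: 8.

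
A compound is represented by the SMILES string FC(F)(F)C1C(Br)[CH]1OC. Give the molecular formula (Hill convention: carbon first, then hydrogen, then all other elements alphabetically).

C5H6BrF3O

Walk through each heavy atom and fill implicit hydrogens from standard valence (C 4, N 3, O 2, S 2, halogen 1):
  atom 1: F (halogen, monovalent) → 0 H
  atom 2: C, bond orders sum to 4 (valence 4) → 0 H
  atom 3: F (halogen, monovalent) → 0 H
  atom 4: F (halogen, monovalent) → 0 H
  atom 5: C, bond orders sum to 3 (valence 4) → 1 H
  atom 6: C, bond orders sum to 3 (valence 4) → 1 H
  atom 7: Br (halogen, monovalent) → 0 H
  atom 8: C with explicit H count 1
  atom 9: O, bond orders sum to 2 (valence 2) → 0 H
  atom 10: C, bond orders sum to 1 (valence 4) → 3 H
Totals → C:5, H:6, Br:1, F:3, O:1.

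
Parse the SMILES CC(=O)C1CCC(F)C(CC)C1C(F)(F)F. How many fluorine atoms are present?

4

Scan the SMILES for F atoms (remember two-letter symbols like Cl and Br are single atoms).
Fluorine count: 4.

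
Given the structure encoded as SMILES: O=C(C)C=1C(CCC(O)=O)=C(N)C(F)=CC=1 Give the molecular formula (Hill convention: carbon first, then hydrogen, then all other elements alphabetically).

C11H12FNO3

Walk through each heavy atom and fill implicit hydrogens from standard valence (C 4, N 3, O 2, S 2, halogen 1):
  atom 1: O, bond orders sum to 2 (valence 2) → 0 H
  atom 2: C, bond orders sum to 4 (valence 4) → 0 H
  atom 3: C, bond orders sum to 1 (valence 4) → 3 H
  atom 4: C, bond orders sum to 4 (valence 4) → 0 H
  atom 5: C, bond orders sum to 4 (valence 4) → 0 H
  atom 6: C, bond orders sum to 2 (valence 4) → 2 H
  atom 7: C, bond orders sum to 2 (valence 4) → 2 H
  atom 8: C, bond orders sum to 4 (valence 4) → 0 H
  atom 9: O, bond orders sum to 1 (valence 2) → 1 H
  atom 10: O, bond orders sum to 2 (valence 2) → 0 H
  atom 11: C, bond orders sum to 4 (valence 4) → 0 H
  atom 12: N, bond orders sum to 1 (valence 3) → 2 H
  atom 13: C, bond orders sum to 4 (valence 4) → 0 H
  atom 14: F (halogen, monovalent) → 0 H
  atom 15: C, bond orders sum to 3 (valence 4) → 1 H
  atom 16: C, bond orders sum to 3 (valence 4) → 1 H
Totals → C:11, H:12, F:1, N:1, O:3.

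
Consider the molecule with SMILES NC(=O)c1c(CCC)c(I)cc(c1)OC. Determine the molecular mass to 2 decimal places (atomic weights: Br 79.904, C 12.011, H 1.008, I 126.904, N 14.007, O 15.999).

319.14 g/mol

First, the molecular formula is C11H14INO2 (counting implicit H from valence).
  C: 11 × 12.011 = 132.121
  H: 14 × 1.008 = 14.112
  I: 1 × 126.904 = 126.904
  N: 1 × 14.007 = 14.007
  O: 2 × 15.999 = 31.998
Sum: 11×12.011 + 14×1.008 + 1×126.904 + 1×14.007 + 2×15.999 = 319.142 → 319.14 g/mol.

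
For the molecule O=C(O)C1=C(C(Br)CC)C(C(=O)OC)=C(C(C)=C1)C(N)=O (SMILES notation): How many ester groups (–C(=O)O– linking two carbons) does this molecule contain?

The ester motif appears at heavy-atom position 11 in the SMILES.
Other groups present: 1 amide, 1 carboxylic acid.
Ester count: 1.

1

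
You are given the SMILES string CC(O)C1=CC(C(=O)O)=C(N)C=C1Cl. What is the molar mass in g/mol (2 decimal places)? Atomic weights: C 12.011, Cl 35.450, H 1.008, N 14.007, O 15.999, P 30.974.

First, the molecular formula is C9H10ClNO3 (counting implicit H from valence).
  C: 9 × 12.011 = 108.099
  Cl: 1 × 35.450 = 35.450
  H: 10 × 1.008 = 10.080
  N: 1 × 14.007 = 14.007
  O: 3 × 15.999 = 47.997
Sum: 9×12.011 + 1×35.450 + 10×1.008 + 1×14.007 + 3×15.999 = 215.633 → 215.63 g/mol.

215.63 g/mol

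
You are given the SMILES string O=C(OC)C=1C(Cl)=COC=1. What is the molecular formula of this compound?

C6H5ClO3

Walk through each heavy atom and fill implicit hydrogens from standard valence (C 4, N 3, O 2, S 2, halogen 1):
  atom 1: O, bond orders sum to 2 (valence 2) → 0 H
  atom 2: C, bond orders sum to 4 (valence 4) → 0 H
  atom 3: O, bond orders sum to 2 (valence 2) → 0 H
  atom 4: C, bond orders sum to 1 (valence 4) → 3 H
  atom 5: C, bond orders sum to 4 (valence 4) → 0 H
  atom 6: C, bond orders sum to 4 (valence 4) → 0 H
  atom 7: Cl (halogen, monovalent) → 0 H
  atom 8: C, bond orders sum to 3 (valence 4) → 1 H
  atom 9: O, bond orders sum to 2 (valence 2) → 0 H
  atom 10: C, bond orders sum to 3 (valence 4) → 1 H
Totals → C:6, H:5, Cl:1, O:3.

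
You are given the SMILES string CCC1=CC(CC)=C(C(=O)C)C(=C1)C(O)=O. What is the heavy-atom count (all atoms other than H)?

16

Every atom symbol written in the SMILES (organic subset) is one heavy atom; implicit H are not written.
Heavy atoms by element → C:13, O:3.
Total: 16.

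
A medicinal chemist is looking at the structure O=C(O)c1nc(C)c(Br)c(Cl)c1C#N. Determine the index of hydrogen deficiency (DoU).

7

Molecular formula: C8H4BrClN2O2.
DoU = (2C + 2 + N − H − X) / 2, where X is the halogen count and O/S are ignored.
    = (2·8 + 2 + 2 − 4 − 2) / 2 = 14 / 2 = 7.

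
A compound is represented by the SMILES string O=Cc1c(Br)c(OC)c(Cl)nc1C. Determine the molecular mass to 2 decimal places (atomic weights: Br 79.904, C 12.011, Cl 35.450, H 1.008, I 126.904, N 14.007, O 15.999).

264.50 g/mol

First, the molecular formula is C8H7BrClNO2 (counting implicit H from valence).
  Br: 1 × 79.904 = 79.904
  C: 8 × 12.011 = 96.088
  Cl: 1 × 35.450 = 35.450
  H: 7 × 1.008 = 7.056
  N: 1 × 14.007 = 14.007
  O: 2 × 15.999 = 31.998
Sum: 1×79.904 + 8×12.011 + 1×35.450 + 7×1.008 + 1×14.007 + 2×15.999 = 264.503 → 264.50 g/mol.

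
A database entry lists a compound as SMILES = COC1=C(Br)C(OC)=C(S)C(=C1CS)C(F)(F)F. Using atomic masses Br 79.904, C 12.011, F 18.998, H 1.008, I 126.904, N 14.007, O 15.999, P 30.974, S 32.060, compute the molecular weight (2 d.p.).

363.21 g/mol

First, the molecular formula is C10H10BrF3O2S2 (counting implicit H from valence).
  Br: 1 × 79.904 = 79.904
  C: 10 × 12.011 = 120.110
  F: 3 × 18.998 = 56.994
  H: 10 × 1.008 = 10.080
  O: 2 × 15.999 = 31.998
  S: 2 × 32.060 = 64.120
Sum: 1×79.904 + 10×12.011 + 3×18.998 + 10×1.008 + 2×15.999 + 2×32.060 = 363.206 → 363.21 g/mol.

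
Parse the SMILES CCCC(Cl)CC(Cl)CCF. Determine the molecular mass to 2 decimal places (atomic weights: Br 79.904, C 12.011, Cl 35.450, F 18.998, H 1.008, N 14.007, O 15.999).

First, the molecular formula is C8H15Cl2F (counting implicit H from valence).
  C: 8 × 12.011 = 96.088
  Cl: 2 × 35.450 = 70.900
  F: 1 × 18.998 = 18.998
  H: 15 × 1.008 = 15.120
Sum: 8×12.011 + 2×35.450 + 1×18.998 + 15×1.008 = 201.106 → 201.11 g/mol.

201.11 g/mol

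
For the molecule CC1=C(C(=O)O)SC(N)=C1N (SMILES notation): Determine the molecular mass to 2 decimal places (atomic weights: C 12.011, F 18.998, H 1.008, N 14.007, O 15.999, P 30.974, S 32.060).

First, the molecular formula is C6H8N2O2S (counting implicit H from valence).
  C: 6 × 12.011 = 72.066
  H: 8 × 1.008 = 8.064
  N: 2 × 14.007 = 28.014
  O: 2 × 15.999 = 31.998
  S: 1 × 32.060 = 32.060
Sum: 6×12.011 + 8×1.008 + 2×14.007 + 2×15.999 + 1×32.060 = 172.202 → 172.20 g/mol.

172.20 g/mol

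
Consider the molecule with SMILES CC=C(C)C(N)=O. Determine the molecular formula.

C5H9NO

Walk through each heavy atom and fill implicit hydrogens from standard valence (C 4, N 3, O 2, S 2, halogen 1):
  atom 1: C, bond orders sum to 1 (valence 4) → 3 H
  atom 2: C, bond orders sum to 3 (valence 4) → 1 H
  atom 3: C, bond orders sum to 4 (valence 4) → 0 H
  atom 4: C, bond orders sum to 1 (valence 4) → 3 H
  atom 5: C, bond orders sum to 4 (valence 4) → 0 H
  atom 6: N, bond orders sum to 1 (valence 3) → 2 H
  atom 7: O, bond orders sum to 2 (valence 2) → 0 H
Totals → C:5, H:9, N:1, O:1.
In Hill order: C5H9NO.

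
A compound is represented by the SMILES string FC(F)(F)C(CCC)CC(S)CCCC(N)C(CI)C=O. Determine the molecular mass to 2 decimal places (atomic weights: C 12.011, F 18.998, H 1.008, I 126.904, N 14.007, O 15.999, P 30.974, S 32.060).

439.32 g/mol

First, the molecular formula is C14H25F3INOS (counting implicit H from valence).
  C: 14 × 12.011 = 168.154
  F: 3 × 18.998 = 56.994
  H: 25 × 1.008 = 25.200
  I: 1 × 126.904 = 126.904
  N: 1 × 14.007 = 14.007
  O: 1 × 15.999 = 15.999
  S: 1 × 32.060 = 32.060
Sum: 14×12.011 + 3×18.998 + 25×1.008 + 1×126.904 + 1×14.007 + 1×15.999 + 1×32.060 = 439.318 → 439.32 g/mol.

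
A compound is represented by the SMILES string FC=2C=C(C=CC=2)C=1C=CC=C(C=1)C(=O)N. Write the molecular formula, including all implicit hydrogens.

Walk through each heavy atom and fill implicit hydrogens from standard valence (C 4, N 3, O 2, S 2, halogen 1):
  atom 1: F (halogen, monovalent) → 0 H
  atom 2: C, bond orders sum to 4 (valence 4) → 0 H
  atom 3: C, bond orders sum to 3 (valence 4) → 1 H
  atom 4: C, bond orders sum to 4 (valence 4) → 0 H
  atom 5: C, bond orders sum to 3 (valence 4) → 1 H
  atom 6: C, bond orders sum to 3 (valence 4) → 1 H
  atom 7: C, bond orders sum to 3 (valence 4) → 1 H
  atom 8: C, bond orders sum to 4 (valence 4) → 0 H
  atom 9: C, bond orders sum to 3 (valence 4) → 1 H
  atom 10: C, bond orders sum to 3 (valence 4) → 1 H
  atom 11: C, bond orders sum to 3 (valence 4) → 1 H
  atom 12: C, bond orders sum to 4 (valence 4) → 0 H
  atom 13: C, bond orders sum to 3 (valence 4) → 1 H
  atom 14: C, bond orders sum to 4 (valence 4) → 0 H
  atom 15: O, bond orders sum to 2 (valence 2) → 0 H
  atom 16: N, bond orders sum to 1 (valence 3) → 2 H
Totals → C:13, H:10, F:1, N:1, O:1.
In Hill order: C13H10FNO.

C13H10FNO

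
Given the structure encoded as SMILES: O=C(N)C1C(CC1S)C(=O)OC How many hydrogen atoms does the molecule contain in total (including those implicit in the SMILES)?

Walk through each heavy atom and fill implicit hydrogens from standard valence (C 4, N 3, O 2, S 2, halogen 1):
  atom 1: O, bond orders sum to 2 (valence 2) → 0 H
  atom 2: C, bond orders sum to 4 (valence 4) → 0 H
  atom 3: N, bond orders sum to 1 (valence 3) → 2 H
  atom 4: C, bond orders sum to 3 (valence 4) → 1 H
  atom 5: C, bond orders sum to 3 (valence 4) → 1 H
  atom 6: C, bond orders sum to 2 (valence 4) → 2 H
  atom 7: C, bond orders sum to 3 (valence 4) → 1 H
  atom 8: S, bond orders sum to 1 (valence 2) → 1 H
  atom 9: C, bond orders sum to 4 (valence 4) → 0 H
  atom 10: O, bond orders sum to 2 (valence 2) → 0 H
  atom 11: O, bond orders sum to 2 (valence 2) → 0 H
  atom 12: C, bond orders sum to 1 (valence 4) → 3 H
Total hydrogens: 11.

11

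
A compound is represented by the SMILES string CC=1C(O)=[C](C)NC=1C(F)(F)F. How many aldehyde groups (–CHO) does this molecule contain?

Scan the SMILES for the aldehyde motif — none present.
Groups that are present: 1 hydroxyl.

0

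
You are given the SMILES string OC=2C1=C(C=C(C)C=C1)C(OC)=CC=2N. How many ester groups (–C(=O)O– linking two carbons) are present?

0

Scan the SMILES for the ester motif — none present.
Groups that are present: 1 ether, 1 hydroxyl, 1 primary amine.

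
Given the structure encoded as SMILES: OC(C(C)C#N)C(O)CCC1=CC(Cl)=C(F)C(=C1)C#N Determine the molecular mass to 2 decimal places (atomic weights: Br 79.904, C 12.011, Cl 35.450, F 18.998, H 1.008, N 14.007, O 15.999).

First, the molecular formula is C14H14ClFN2O2 (counting implicit H from valence).
  C: 14 × 12.011 = 168.154
  Cl: 1 × 35.450 = 35.450
  F: 1 × 18.998 = 18.998
  H: 14 × 1.008 = 14.112
  N: 2 × 14.007 = 28.014
  O: 2 × 15.999 = 31.998
Sum: 14×12.011 + 1×35.450 + 1×18.998 + 14×1.008 + 2×14.007 + 2×15.999 = 296.726 → 296.73 g/mol.

296.73 g/mol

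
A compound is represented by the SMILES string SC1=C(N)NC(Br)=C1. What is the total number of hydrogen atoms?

Walk through each heavy atom and fill implicit hydrogens from standard valence (C 4, N 3, O 2, S 2, halogen 1):
  atom 1: S, bond orders sum to 1 (valence 2) → 1 H
  atom 2: C, bond orders sum to 4 (valence 4) → 0 H
  atom 3: C, bond orders sum to 4 (valence 4) → 0 H
  atom 4: N, bond orders sum to 1 (valence 3) → 2 H
  atom 5: N, bond orders sum to 2 (valence 3) → 1 H
  atom 6: C, bond orders sum to 4 (valence 4) → 0 H
  atom 7: Br (halogen, monovalent) → 0 H
  atom 8: C, bond orders sum to 3 (valence 4) → 1 H
Total hydrogens: 5.

5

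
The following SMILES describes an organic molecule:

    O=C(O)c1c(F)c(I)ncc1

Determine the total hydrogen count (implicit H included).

3

Walk through each heavy atom and fill implicit hydrogens from standard valence (C 4, N 3, O 2, S 2, halogen 1); for lowercase aromatic atoms, an aromatic c carries 1 H when it has two neighbours and 0 H with three, and aromatic n carries 0 H:
  atom 1: O, bond orders sum to 2 (valence 2) → 0 H
  atom 2: C, bond orders sum to 4 (valence 4) → 0 H
  atom 3: O, bond orders sum to 1 (valence 2) → 1 H
  atom 4: aromatic c, 3 neighbours → 0 H
  atom 5: aromatic c, 3 neighbours → 0 H
  atom 6: F (halogen, monovalent) → 0 H
  atom 7: aromatic c, 3 neighbours → 0 H
  atom 8: I (halogen, monovalent) → 0 H
  atom 9: aromatic n, 2 neighbours → 0 H
  atom 10: aromatic c, 2 neighbours → 1 H
  atom 11: aromatic c, 2 neighbours → 1 H
Total hydrogens: 3.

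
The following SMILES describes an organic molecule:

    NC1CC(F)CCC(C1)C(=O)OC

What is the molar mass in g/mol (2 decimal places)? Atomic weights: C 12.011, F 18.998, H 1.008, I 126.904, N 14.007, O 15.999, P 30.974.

First, the molecular formula is C9H16FNO2 (counting implicit H from valence).
  C: 9 × 12.011 = 108.099
  F: 1 × 18.998 = 18.998
  H: 16 × 1.008 = 16.128
  N: 1 × 14.007 = 14.007
  O: 2 × 15.999 = 31.998
Sum: 9×12.011 + 1×18.998 + 16×1.008 + 1×14.007 + 2×15.999 = 189.230 → 189.23 g/mol.

189.23 g/mol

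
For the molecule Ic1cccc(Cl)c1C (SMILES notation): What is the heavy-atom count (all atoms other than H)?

9

Every atom symbol written in the SMILES (organic subset) is one heavy atom; implicit H are not written.
Heavy atoms by element → C:7, Cl:1, I:1.
Total: 9.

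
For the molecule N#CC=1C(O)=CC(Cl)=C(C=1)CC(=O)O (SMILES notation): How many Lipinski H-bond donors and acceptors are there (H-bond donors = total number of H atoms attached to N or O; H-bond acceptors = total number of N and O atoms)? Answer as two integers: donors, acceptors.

Donors: find every N or O and count the H atoms it carries.
  atom 1 (N): bond orders sum to 3 → 0 H
  atom 5 (O): bond orders sum to 1 → 1 H
  atom 13 (O): bond orders sum to 2 → 0 H
  atom 14 (O): bond orders sum to 1 → 1 H
Lipinski HBD = 2.
Acceptors: N atoms = 1, O atoms = 3 → HBA = 4.

2, 4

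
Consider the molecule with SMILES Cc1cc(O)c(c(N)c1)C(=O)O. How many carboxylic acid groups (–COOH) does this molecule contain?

1

The carboxylic acid motif appears at heavy-atom position 10 in the SMILES.
Other groups present: 1 hydroxyl, 1 primary amine.
Carboxylic acid count: 1.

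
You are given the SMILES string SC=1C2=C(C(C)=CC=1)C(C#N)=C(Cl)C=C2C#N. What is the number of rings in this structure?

In SMILES, each pair of matching ring-closure digits denotes one ring-closing bond; the number of such bonds equals the number of independent rings.
Ring-closure bonds here: 2.

2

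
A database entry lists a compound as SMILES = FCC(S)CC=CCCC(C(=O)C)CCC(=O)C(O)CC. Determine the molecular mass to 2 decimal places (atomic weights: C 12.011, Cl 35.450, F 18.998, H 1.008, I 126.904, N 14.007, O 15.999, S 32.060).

First, the molecular formula is C16H27FO3S (counting implicit H from valence).
  C: 16 × 12.011 = 192.176
  F: 1 × 18.998 = 18.998
  H: 27 × 1.008 = 27.216
  O: 3 × 15.999 = 47.997
  S: 1 × 32.060 = 32.060
Sum: 16×12.011 + 1×18.998 + 27×1.008 + 3×15.999 + 1×32.060 = 318.447 → 318.45 g/mol.

318.45 g/mol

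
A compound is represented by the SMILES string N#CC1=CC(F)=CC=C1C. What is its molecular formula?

C8H6FN

Walk through each heavy atom and fill implicit hydrogens from standard valence (C 4, N 3, O 2, S 2, halogen 1):
  atom 1: N, bond orders sum to 3 (valence 3) → 0 H
  atom 2: C, bond orders sum to 4 (valence 4) → 0 H
  atom 3: C, bond orders sum to 4 (valence 4) → 0 H
  atom 4: C, bond orders sum to 3 (valence 4) → 1 H
  atom 5: C, bond orders sum to 4 (valence 4) → 0 H
  atom 6: F (halogen, monovalent) → 0 H
  atom 7: C, bond orders sum to 3 (valence 4) → 1 H
  atom 8: C, bond orders sum to 3 (valence 4) → 1 H
  atom 9: C, bond orders sum to 4 (valence 4) → 0 H
  atom 10: C, bond orders sum to 1 (valence 4) → 3 H
Totals → C:8, H:6, F:1, N:1.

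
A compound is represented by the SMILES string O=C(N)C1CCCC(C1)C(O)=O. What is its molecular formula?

Walk through each heavy atom and fill implicit hydrogens from standard valence (C 4, N 3, O 2, S 2, halogen 1):
  atom 1: O, bond orders sum to 2 (valence 2) → 0 H
  atom 2: C, bond orders sum to 4 (valence 4) → 0 H
  atom 3: N, bond orders sum to 1 (valence 3) → 2 H
  atom 4: C, bond orders sum to 3 (valence 4) → 1 H
  atom 5: C, bond orders sum to 2 (valence 4) → 2 H
  atom 6: C, bond orders sum to 2 (valence 4) → 2 H
  atom 7: C, bond orders sum to 2 (valence 4) → 2 H
  atom 8: C, bond orders sum to 3 (valence 4) → 1 H
  atom 9: C, bond orders sum to 2 (valence 4) → 2 H
  atom 10: C, bond orders sum to 4 (valence 4) → 0 H
  atom 11: O, bond orders sum to 1 (valence 2) → 1 H
  atom 12: O, bond orders sum to 2 (valence 2) → 0 H
Totals → C:8, H:13, N:1, O:3.
In Hill order: C8H13NO3.

C8H13NO3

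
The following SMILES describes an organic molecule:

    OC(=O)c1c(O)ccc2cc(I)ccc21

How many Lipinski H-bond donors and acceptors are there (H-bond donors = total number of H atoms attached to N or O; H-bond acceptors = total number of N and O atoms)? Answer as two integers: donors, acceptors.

2, 3

Donors: find every N or O and count the H atoms it carries.
  atom 1 (O): bond orders sum to 1 → 1 H
  atom 3 (O): bond orders sum to 2 → 0 H
  atom 6 (O): bond orders sum to 1 → 1 H
Lipinski HBD = 2.
Acceptors: N atoms = 0, O atoms = 3 → HBA = 3.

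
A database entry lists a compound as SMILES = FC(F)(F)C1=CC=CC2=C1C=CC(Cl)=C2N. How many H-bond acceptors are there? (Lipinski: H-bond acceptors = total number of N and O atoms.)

1

N atoms: 1; O atoms: 0.
Lipinski HBA = 1 + 0 = 1.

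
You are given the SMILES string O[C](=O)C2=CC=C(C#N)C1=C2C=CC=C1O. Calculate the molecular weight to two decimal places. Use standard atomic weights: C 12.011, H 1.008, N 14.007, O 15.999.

213.19 g/mol

First, the molecular formula is C12H7NO3 (counting implicit H from valence).
  C: 12 × 12.011 = 144.132
  H: 7 × 1.008 = 7.056
  N: 1 × 14.007 = 14.007
  O: 3 × 15.999 = 47.997
Sum: 12×12.011 + 7×1.008 + 1×14.007 + 3×15.999 = 213.192 → 213.19 g/mol.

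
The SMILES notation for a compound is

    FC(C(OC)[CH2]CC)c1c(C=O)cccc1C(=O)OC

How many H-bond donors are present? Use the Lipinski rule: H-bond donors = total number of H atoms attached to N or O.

0

Donors: find every N or O and count the H atoms it carries.
  atom 4 (O): bond orders sum to 2 → 0 H
  atom 12 (O): bond orders sum to 2 → 0 H
  atom 18 (O): bond orders sum to 2 → 0 H
  atom 19 (O): bond orders sum to 2 → 0 H
Lipinski HBD = 0.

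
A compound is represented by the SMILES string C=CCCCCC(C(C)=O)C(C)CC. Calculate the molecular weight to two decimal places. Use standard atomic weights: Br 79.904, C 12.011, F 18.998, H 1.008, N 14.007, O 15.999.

First, the molecular formula is C13H24O (counting implicit H from valence).
  C: 13 × 12.011 = 156.143
  H: 24 × 1.008 = 24.192
  O: 1 × 15.999 = 15.999
Sum: 13×12.011 + 24×1.008 + 1×15.999 = 196.334 → 196.33 g/mol.

196.33 g/mol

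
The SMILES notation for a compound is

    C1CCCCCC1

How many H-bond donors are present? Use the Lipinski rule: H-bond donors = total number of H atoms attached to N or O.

0

Donors: find every N or O and count the H atoms it carries.
  (no N or O atoms present)
Lipinski HBD = 0.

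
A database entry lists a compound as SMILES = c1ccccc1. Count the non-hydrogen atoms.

6

Every atom symbol written in the SMILES (organic subset) is one heavy atom; implicit H are not written.
Heavy atoms by element → C:6.
Total: 6.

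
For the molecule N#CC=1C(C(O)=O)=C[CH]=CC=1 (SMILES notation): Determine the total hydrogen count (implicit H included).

Walk through each heavy atom and fill implicit hydrogens from standard valence (C 4, N 3, O 2, S 2, halogen 1):
  atom 1: N, bond orders sum to 3 (valence 3) → 0 H
  atom 2: C, bond orders sum to 4 (valence 4) → 0 H
  atom 3: C, bond orders sum to 4 (valence 4) → 0 H
  atom 4: C, bond orders sum to 4 (valence 4) → 0 H
  atom 5: C, bond orders sum to 4 (valence 4) → 0 H
  atom 6: O, bond orders sum to 1 (valence 2) → 1 H
  atom 7: O, bond orders sum to 2 (valence 2) → 0 H
  atom 8: C, bond orders sum to 3 (valence 4) → 1 H
  atom 9: C with explicit H count 1
  atom 10: C, bond orders sum to 3 (valence 4) → 1 H
  atom 11: C, bond orders sum to 3 (valence 4) → 1 H
Total hydrogens: 5.

5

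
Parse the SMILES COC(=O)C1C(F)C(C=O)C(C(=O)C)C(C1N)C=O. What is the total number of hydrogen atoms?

16

Walk through each heavy atom and fill implicit hydrogens from standard valence (C 4, N 3, O 2, S 2, halogen 1):
  atom 1: C, bond orders sum to 1 (valence 4) → 3 H
  atom 2: O, bond orders sum to 2 (valence 2) → 0 H
  atom 3: C, bond orders sum to 4 (valence 4) → 0 H
  atom 4: O, bond orders sum to 2 (valence 2) → 0 H
  atom 5: C, bond orders sum to 3 (valence 4) → 1 H
  atom 6: C, bond orders sum to 3 (valence 4) → 1 H
  atom 7: F (halogen, monovalent) → 0 H
  atom 8: C, bond orders sum to 3 (valence 4) → 1 H
  atom 9: C, bond orders sum to 3 (valence 4) → 1 H
  atom 10: O, bond orders sum to 2 (valence 2) → 0 H
  atom 11: C, bond orders sum to 3 (valence 4) → 1 H
  atom 12: C, bond orders sum to 4 (valence 4) → 0 H
  atom 13: O, bond orders sum to 2 (valence 2) → 0 H
  atom 14: C, bond orders sum to 1 (valence 4) → 3 H
  atom 15: C, bond orders sum to 3 (valence 4) → 1 H
  atom 16: C, bond orders sum to 3 (valence 4) → 1 H
  atom 17: N, bond orders sum to 1 (valence 3) → 2 H
  atom 18: C, bond orders sum to 3 (valence 4) → 1 H
  atom 19: O, bond orders sum to 2 (valence 2) → 0 H
Total hydrogens: 16.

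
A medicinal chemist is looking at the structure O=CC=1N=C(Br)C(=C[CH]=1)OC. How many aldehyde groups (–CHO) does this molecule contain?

1

The aldehyde motif appears at heavy-atom position 2 in the SMILES.
Other groups present: 1 ether.
Aldehyde count: 1.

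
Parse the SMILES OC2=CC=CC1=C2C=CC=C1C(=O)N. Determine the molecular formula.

Walk through each heavy atom and fill implicit hydrogens from standard valence (C 4, N 3, O 2, S 2, halogen 1):
  atom 1: O, bond orders sum to 1 (valence 2) → 1 H
  atom 2: C, bond orders sum to 4 (valence 4) → 0 H
  atom 3: C, bond orders sum to 3 (valence 4) → 1 H
  atom 4: C, bond orders sum to 3 (valence 4) → 1 H
  atom 5: C, bond orders sum to 3 (valence 4) → 1 H
  atom 6: C, bond orders sum to 4 (valence 4) → 0 H
  atom 7: C, bond orders sum to 4 (valence 4) → 0 H
  atom 8: C, bond orders sum to 3 (valence 4) → 1 H
  atom 9: C, bond orders sum to 3 (valence 4) → 1 H
  atom 10: C, bond orders sum to 3 (valence 4) → 1 H
  atom 11: C, bond orders sum to 4 (valence 4) → 0 H
  atom 12: C, bond orders sum to 4 (valence 4) → 0 H
  atom 13: O, bond orders sum to 2 (valence 2) → 0 H
  atom 14: N, bond orders sum to 1 (valence 3) → 2 H
Totals → C:11, H:9, N:1, O:2.
In Hill order: C11H9NO2.

C11H9NO2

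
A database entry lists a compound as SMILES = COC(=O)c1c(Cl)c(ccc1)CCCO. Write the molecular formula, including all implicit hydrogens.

Walk through each heavy atom and fill implicit hydrogens from standard valence (C 4, N 3, O 2, S 2, halogen 1); for lowercase aromatic atoms, an aromatic c carries 1 H when it has two neighbours and 0 H with three, and aromatic n carries 0 H:
  atom 1: C, bond orders sum to 1 (valence 4) → 3 H
  atom 2: O, bond orders sum to 2 (valence 2) → 0 H
  atom 3: C, bond orders sum to 4 (valence 4) → 0 H
  atom 4: O, bond orders sum to 2 (valence 2) → 0 H
  atom 5: aromatic c, 3 neighbours → 0 H
  atom 6: aromatic c, 3 neighbours → 0 H
  atom 7: Cl (halogen, monovalent) → 0 H
  atom 8: aromatic c, 3 neighbours → 0 H
  atom 9: aromatic c, 2 neighbours → 1 H
  atom 10: aromatic c, 2 neighbours → 1 H
  atom 11: aromatic c, 2 neighbours → 1 H
  atom 12: C, bond orders sum to 2 (valence 4) → 2 H
  atom 13: C, bond orders sum to 2 (valence 4) → 2 H
  atom 14: C, bond orders sum to 2 (valence 4) → 2 H
  atom 15: O, bond orders sum to 1 (valence 2) → 1 H
Totals → C:11, H:13, Cl:1, O:3.
In Hill order: C11H13ClO3.

C11H13ClO3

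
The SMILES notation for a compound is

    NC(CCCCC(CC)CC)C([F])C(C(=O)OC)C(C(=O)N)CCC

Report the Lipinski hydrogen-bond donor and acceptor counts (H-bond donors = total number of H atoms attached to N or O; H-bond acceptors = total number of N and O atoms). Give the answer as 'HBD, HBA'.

Donors: find every N or O and count the H atoms it carries.
  atom 1 (N): bond orders sum to 1 → 2 H
  atom 16 (O): bond orders sum to 2 → 0 H
  atom 17 (O): bond orders sum to 2 → 0 H
  atom 21 (O): bond orders sum to 2 → 0 H
  atom 22 (N): bond orders sum to 1 → 2 H
Lipinski HBD = 4.
Acceptors: N atoms = 2, O atoms = 3 → HBA = 5.

4, 5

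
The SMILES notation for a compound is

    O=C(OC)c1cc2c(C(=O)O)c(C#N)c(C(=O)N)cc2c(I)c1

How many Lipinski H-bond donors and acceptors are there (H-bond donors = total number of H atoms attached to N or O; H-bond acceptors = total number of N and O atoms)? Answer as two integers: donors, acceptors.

Donors: find every N or O and count the H atoms it carries.
  atom 1 (O): bond orders sum to 2 → 0 H
  atom 3 (O): bond orders sum to 2 → 0 H
  atom 10 (O): bond orders sum to 2 → 0 H
  atom 11 (O): bond orders sum to 1 → 1 H
  atom 14 (N): bond orders sum to 3 → 0 H
  atom 17 (O): bond orders sum to 2 → 0 H
  atom 18 (N): bond orders sum to 1 → 2 H
Lipinski HBD = 3.
Acceptors: N atoms = 2, O atoms = 5 → HBA = 7.

3, 7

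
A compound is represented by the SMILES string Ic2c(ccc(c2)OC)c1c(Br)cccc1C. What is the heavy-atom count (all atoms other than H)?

17

Every atom symbol written in the SMILES (organic subset) is one heavy atom; implicit H are not written.
Heavy atoms by element → Br:1, C:14, I:1, O:1.
Total: 17.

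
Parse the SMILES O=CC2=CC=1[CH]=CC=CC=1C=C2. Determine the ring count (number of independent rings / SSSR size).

2

In SMILES, each pair of matching ring-closure digits denotes one ring-closing bond; the number of such bonds equals the number of independent rings.
Ring-closure bonds here: 2.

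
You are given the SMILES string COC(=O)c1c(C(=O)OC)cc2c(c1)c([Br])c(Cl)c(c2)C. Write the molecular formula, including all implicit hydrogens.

Walk through each heavy atom and fill implicit hydrogens from standard valence (C 4, N 3, O 2, S 2, halogen 1); for lowercase aromatic atoms, an aromatic c carries 1 H when it has two neighbours and 0 H with three, and aromatic n carries 0 H:
  atom 1: C, bond orders sum to 1 (valence 4) → 3 H
  atom 2: O, bond orders sum to 2 (valence 2) → 0 H
  atom 3: C, bond orders sum to 4 (valence 4) → 0 H
  atom 4: O, bond orders sum to 2 (valence 2) → 0 H
  atom 5: aromatic c, 3 neighbours → 0 H
  atom 6: aromatic c, 3 neighbours → 0 H
  atom 7: C, bond orders sum to 4 (valence 4) → 0 H
  atom 8: O, bond orders sum to 2 (valence 2) → 0 H
  atom 9: O, bond orders sum to 2 (valence 2) → 0 H
  atom 10: C, bond orders sum to 1 (valence 4) → 3 H
  atom 11: aromatic c, 2 neighbours → 1 H
  atom 12: aromatic c, 3 neighbours → 0 H
  atom 13: aromatic c, 3 neighbours → 0 H
  atom 14: aromatic c, 2 neighbours → 1 H
  atom 15: aromatic c, 3 neighbours → 0 H
  atom 16: Br with explicit H count 0
  atom 17: aromatic c, 3 neighbours → 0 H
  atom 18: Cl (halogen, monovalent) → 0 H
  atom 19: aromatic c, 3 neighbours → 0 H
  atom 20: aromatic c, 2 neighbours → 1 H
  atom 21: C, bond orders sum to 1 (valence 4) → 3 H
Totals → C:15, H:12, Br:1, Cl:1, O:4.

C15H12BrClO4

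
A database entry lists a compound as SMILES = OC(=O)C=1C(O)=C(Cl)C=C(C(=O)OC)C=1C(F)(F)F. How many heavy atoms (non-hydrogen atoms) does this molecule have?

19

Every atom symbol written in the SMILES (organic subset) is one heavy atom; implicit H are not written.
Heavy atoms by element → C:10, Cl:1, F:3, O:5.
Total: 19.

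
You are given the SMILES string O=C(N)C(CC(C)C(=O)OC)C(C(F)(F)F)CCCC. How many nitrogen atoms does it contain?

1

Scan the SMILES for N atoms (remember two-letter symbols like Cl and Br are single atoms).
Nitrogen count: 1.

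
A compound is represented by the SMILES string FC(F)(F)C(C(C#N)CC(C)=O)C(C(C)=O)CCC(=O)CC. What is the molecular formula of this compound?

Walk through each heavy atom and fill implicit hydrogens from standard valence (C 4, N 3, O 2, S 2, halogen 1):
  atom 1: F (halogen, monovalent) → 0 H
  atom 2: C, bond orders sum to 4 (valence 4) → 0 H
  atom 3: F (halogen, monovalent) → 0 H
  atom 4: F (halogen, monovalent) → 0 H
  atom 5: C, bond orders sum to 3 (valence 4) → 1 H
  atom 6: C, bond orders sum to 3 (valence 4) → 1 H
  atom 7: C, bond orders sum to 4 (valence 4) → 0 H
  atom 8: N, bond orders sum to 3 (valence 3) → 0 H
  atom 9: C, bond orders sum to 2 (valence 4) → 2 H
  atom 10: C, bond orders sum to 4 (valence 4) → 0 H
  atom 11: C, bond orders sum to 1 (valence 4) → 3 H
  atom 12: O, bond orders sum to 2 (valence 2) → 0 H
  atom 13: C, bond orders sum to 3 (valence 4) → 1 H
  atom 14: C, bond orders sum to 4 (valence 4) → 0 H
  atom 15: C, bond orders sum to 1 (valence 4) → 3 H
  atom 16: O, bond orders sum to 2 (valence 2) → 0 H
  atom 17: C, bond orders sum to 2 (valence 4) → 2 H
  atom 18: C, bond orders sum to 2 (valence 4) → 2 H
  atom 19: C, bond orders sum to 4 (valence 4) → 0 H
  atom 20: O, bond orders sum to 2 (valence 2) → 0 H
  atom 21: C, bond orders sum to 2 (valence 4) → 2 H
  atom 22: C, bond orders sum to 1 (valence 4) → 3 H
Totals → C:15, H:20, F:3, N:1, O:3.
In Hill order: C15H20F3NO3.

C15H20F3NO3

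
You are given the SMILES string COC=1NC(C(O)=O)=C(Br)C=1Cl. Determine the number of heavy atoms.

Every atom symbol written in the SMILES (organic subset) is one heavy atom; implicit H are not written.
Heavy atoms by element → Br:1, C:6, Cl:1, N:1, O:3.
Total: 12.

12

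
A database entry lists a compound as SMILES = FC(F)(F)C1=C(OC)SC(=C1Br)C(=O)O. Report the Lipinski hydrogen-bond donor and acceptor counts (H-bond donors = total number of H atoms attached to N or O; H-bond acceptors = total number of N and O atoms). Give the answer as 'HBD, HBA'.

Donors: find every N or O and count the H atoms it carries.
  atom 7 (O): bond orders sum to 2 → 0 H
  atom 14 (O): bond orders sum to 2 → 0 H
  atom 15 (O): bond orders sum to 1 → 1 H
Lipinski HBD = 1.
Acceptors: N atoms = 0, O atoms = 3 → HBA = 3.

1, 3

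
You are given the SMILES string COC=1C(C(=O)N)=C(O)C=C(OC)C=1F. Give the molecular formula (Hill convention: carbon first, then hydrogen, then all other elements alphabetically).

Walk through each heavy atom and fill implicit hydrogens from standard valence (C 4, N 3, O 2, S 2, halogen 1):
  atom 1: C, bond orders sum to 1 (valence 4) → 3 H
  atom 2: O, bond orders sum to 2 (valence 2) → 0 H
  atom 3: C, bond orders sum to 4 (valence 4) → 0 H
  atom 4: C, bond orders sum to 4 (valence 4) → 0 H
  atom 5: C, bond orders sum to 4 (valence 4) → 0 H
  atom 6: O, bond orders sum to 2 (valence 2) → 0 H
  atom 7: N, bond orders sum to 1 (valence 3) → 2 H
  atom 8: C, bond orders sum to 4 (valence 4) → 0 H
  atom 9: O, bond orders sum to 1 (valence 2) → 1 H
  atom 10: C, bond orders sum to 3 (valence 4) → 1 H
  atom 11: C, bond orders sum to 4 (valence 4) → 0 H
  atom 12: O, bond orders sum to 2 (valence 2) → 0 H
  atom 13: C, bond orders sum to 1 (valence 4) → 3 H
  atom 14: C, bond orders sum to 4 (valence 4) → 0 H
  atom 15: F (halogen, monovalent) → 0 H
Totals → C:9, H:10, F:1, N:1, O:4.

C9H10FNO4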